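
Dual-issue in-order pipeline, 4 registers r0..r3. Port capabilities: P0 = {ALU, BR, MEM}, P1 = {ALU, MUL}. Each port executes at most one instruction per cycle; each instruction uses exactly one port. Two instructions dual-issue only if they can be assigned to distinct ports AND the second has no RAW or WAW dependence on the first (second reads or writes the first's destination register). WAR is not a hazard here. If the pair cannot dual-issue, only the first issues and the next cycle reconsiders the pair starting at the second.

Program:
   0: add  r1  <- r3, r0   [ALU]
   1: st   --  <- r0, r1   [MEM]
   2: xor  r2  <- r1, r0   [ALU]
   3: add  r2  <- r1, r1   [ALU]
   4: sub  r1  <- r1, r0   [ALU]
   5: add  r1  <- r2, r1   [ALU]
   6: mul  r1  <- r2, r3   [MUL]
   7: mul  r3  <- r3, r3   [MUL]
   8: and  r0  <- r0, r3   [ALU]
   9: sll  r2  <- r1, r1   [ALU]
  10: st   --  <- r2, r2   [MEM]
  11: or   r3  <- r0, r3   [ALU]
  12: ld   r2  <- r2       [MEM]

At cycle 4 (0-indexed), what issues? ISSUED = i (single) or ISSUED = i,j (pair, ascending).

ISSUED = 6

0. add @i0  | RAW r1
1. st/xor @i1,i2  | dual
2. add/sub @i3,i4  | dual
3. add @i5  | WAW r1
4. mul @i6  | no-port MUL/MUL
5. mul @i7  | RAW r3
6. and/sll @i8,i9  | dual
7. st/or @i10,i11  | dual
8. ld @i12  | tail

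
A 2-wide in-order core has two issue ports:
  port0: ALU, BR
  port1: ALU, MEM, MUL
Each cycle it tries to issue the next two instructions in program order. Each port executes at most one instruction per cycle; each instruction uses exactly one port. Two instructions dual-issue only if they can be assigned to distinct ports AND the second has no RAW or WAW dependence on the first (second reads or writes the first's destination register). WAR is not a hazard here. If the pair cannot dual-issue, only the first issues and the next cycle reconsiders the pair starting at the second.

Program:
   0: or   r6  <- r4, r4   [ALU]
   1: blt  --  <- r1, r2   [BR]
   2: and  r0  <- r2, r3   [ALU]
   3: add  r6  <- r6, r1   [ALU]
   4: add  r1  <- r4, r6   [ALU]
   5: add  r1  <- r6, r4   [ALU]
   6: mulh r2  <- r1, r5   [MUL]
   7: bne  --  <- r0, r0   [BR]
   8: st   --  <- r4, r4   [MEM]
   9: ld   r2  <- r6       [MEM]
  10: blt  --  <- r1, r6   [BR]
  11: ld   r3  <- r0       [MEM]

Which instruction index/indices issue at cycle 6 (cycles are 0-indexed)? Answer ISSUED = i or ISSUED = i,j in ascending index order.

  cy0 -> i0,i1 (or.ALU/blt.BR) pair
  cy1 -> i2,i3 (and.ALU/add.ALU) pair
  cy2 -> i4 (add.ALU) WAW r1
  cy3 -> i5 (add.ALU) RAW r1
  cy4 -> i6,i7 (mulh.MUL/bne.BR) pair
  cy5 -> i8 (st.MEM) no-port MEM/MEM
  cy6 -> i9,i10 (ld.MEM/blt.BR) pair
  cy7 -> i11 (ld.MEM) tail

ISSUED = 9,10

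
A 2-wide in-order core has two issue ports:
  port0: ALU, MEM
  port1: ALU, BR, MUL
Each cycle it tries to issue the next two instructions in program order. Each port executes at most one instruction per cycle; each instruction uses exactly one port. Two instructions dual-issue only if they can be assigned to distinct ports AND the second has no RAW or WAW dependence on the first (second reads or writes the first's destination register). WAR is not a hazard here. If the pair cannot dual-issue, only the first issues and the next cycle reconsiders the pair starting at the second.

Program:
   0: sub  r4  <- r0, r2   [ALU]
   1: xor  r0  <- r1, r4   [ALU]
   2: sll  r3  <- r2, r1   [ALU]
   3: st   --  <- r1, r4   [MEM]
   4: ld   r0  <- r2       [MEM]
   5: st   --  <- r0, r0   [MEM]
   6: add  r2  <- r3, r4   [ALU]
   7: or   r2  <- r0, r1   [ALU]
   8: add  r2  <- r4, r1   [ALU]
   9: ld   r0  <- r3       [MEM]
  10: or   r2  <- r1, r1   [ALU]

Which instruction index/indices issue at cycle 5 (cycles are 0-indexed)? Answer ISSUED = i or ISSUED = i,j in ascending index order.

  cy0 -> i0 (sub.ALU) RAW r4
  cy1 -> i1/i2 (xor.ALU+sll.ALU) dual
  cy2 -> i3 (st.MEM) no-port MEM/MEM
  cy3 -> i4 (ld.MEM) no-port MEM/MEM
  cy4 -> i5/i6 (st.MEM+add.ALU) dual
  cy5 -> i7 (or.ALU) WAW r2
  cy6 -> i8/i9 (add.ALU+ld.MEM) dual
  cy7 -> i10 (or.ALU) tail

ISSUED = 7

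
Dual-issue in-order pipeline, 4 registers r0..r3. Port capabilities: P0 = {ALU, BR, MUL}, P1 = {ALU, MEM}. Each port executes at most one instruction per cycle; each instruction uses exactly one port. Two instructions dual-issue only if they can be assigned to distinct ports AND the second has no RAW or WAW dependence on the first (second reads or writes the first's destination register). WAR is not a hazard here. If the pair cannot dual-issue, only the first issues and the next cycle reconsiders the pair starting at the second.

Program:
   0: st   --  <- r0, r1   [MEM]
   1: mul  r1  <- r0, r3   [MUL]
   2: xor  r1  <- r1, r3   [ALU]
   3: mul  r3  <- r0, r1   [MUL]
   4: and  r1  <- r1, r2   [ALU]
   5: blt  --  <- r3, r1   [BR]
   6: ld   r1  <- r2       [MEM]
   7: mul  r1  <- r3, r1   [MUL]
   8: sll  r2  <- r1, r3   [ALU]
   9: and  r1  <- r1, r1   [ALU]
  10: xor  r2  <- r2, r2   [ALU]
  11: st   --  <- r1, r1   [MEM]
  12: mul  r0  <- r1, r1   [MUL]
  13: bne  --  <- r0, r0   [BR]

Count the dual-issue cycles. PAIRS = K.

PAIRS = 5

c0: i0+i1 st.MEM+mul.MUL  dual
c1: i2 xor.ALU  RAW r1
c2: i3+i4 mul.MUL+and.ALU  dual
c3: i5+i6 blt.BR+ld.MEM  dual
c4: i7 mul.MUL  RAW r1
c5: i8+i9 sll.ALU+and.ALU  dual
c6: i10+i11 xor.ALU+st.MEM  dual
c7: i12 mul.MUL  no-port MUL/BR
c8: i13 bne.BR  tail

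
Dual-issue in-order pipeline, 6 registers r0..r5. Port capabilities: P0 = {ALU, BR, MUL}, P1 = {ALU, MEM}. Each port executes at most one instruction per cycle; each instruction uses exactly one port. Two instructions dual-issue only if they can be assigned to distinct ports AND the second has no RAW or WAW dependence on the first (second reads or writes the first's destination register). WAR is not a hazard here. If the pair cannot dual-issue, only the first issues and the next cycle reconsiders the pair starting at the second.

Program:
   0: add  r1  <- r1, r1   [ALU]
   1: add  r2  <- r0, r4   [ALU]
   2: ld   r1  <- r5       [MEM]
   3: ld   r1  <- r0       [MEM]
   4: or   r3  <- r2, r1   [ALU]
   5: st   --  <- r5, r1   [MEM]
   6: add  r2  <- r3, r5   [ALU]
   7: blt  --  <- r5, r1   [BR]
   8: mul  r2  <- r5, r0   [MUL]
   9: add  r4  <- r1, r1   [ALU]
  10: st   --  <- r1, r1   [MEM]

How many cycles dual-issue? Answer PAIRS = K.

PAIRS = 4

  cy0 -> i0,i1 (add.ALU+add.ALU) pair
  cy1 -> i2 (ld.MEM) no-port MEM/MEM
  cy2 -> i3 (ld.MEM) RAW r1
  cy3 -> i4,i5 (or.ALU+st.MEM) pair
  cy4 -> i6,i7 (add.ALU+blt.BR) pair
  cy5 -> i8,i9 (mul.MUL+add.ALU) pair
  cy6 -> i10 (st.MEM) tail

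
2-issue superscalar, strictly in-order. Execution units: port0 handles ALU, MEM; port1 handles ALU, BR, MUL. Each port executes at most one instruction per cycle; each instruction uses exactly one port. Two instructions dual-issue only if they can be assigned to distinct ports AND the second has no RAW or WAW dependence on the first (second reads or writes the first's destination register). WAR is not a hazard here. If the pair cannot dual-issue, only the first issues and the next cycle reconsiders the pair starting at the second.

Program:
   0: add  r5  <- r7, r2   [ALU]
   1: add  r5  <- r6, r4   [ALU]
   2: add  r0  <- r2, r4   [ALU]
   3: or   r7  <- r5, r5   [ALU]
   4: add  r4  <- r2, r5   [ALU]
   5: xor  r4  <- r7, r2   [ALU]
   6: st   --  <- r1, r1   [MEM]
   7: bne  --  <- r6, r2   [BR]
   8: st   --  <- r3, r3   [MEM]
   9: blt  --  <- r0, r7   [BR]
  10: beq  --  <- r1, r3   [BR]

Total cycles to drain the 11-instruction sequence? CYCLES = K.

CYCLES = 7

[0] i0  add  -- WAW r5
[1] i1&i2  add add  -- pair
[2] i3&i4  or add  -- pair
[3] i5&i6  xor st  -- pair
[4] i7&i8  bne st  -- pair
[5] i9  blt  -- no-port BR/BR
[6] i10  beq  -- tail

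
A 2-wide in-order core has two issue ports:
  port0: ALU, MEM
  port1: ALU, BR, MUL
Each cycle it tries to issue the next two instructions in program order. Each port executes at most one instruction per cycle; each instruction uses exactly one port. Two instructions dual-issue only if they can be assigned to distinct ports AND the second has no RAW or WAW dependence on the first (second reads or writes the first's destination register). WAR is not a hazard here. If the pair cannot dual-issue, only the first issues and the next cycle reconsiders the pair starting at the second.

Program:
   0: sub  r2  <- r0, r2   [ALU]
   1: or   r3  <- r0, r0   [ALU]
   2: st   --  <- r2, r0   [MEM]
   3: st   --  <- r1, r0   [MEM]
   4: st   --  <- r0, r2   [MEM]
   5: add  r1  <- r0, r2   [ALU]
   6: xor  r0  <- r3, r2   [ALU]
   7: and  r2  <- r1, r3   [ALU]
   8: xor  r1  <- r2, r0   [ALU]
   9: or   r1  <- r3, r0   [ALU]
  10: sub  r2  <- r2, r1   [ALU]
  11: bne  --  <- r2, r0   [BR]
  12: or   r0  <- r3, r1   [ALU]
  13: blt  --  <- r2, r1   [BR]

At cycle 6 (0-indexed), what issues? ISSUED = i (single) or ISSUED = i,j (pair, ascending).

ISSUED = 9

[0] i0&i1  sub or  -- dual
[1] i2  st  -- no-port MEM/MEM
[2] i3  st  -- no-port MEM/MEM
[3] i4&i5  st add  -- dual
[4] i6&i7  xor and  -- dual
[5] i8  xor  -- WAW r1
[6] i9  or  -- RAW r1
[7] i10  sub  -- RAW r2
[8] i11&i12  bne or  -- dual
[9] i13  blt  -- tail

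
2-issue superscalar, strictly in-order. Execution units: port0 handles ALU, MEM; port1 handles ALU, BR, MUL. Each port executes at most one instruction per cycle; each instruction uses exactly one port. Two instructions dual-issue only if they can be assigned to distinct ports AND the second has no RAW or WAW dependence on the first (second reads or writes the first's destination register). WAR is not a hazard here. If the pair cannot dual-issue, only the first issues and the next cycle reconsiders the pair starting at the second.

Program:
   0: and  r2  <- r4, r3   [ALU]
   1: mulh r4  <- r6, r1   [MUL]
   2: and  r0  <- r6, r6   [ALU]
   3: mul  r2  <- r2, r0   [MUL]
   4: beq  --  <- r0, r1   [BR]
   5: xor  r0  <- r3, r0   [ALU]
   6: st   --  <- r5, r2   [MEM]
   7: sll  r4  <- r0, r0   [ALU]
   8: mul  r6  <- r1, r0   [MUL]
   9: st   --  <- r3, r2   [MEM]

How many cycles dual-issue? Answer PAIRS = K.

PAIRS = 4

c0: i0&i1 and;mulh  pair
c1: i2 and  RAW r0
c2: i3 mul  no-port MUL/BR
c3: i4&i5 beq;xor  pair
c4: i6&i7 st;sll  pair
c5: i8&i9 mul;st  pair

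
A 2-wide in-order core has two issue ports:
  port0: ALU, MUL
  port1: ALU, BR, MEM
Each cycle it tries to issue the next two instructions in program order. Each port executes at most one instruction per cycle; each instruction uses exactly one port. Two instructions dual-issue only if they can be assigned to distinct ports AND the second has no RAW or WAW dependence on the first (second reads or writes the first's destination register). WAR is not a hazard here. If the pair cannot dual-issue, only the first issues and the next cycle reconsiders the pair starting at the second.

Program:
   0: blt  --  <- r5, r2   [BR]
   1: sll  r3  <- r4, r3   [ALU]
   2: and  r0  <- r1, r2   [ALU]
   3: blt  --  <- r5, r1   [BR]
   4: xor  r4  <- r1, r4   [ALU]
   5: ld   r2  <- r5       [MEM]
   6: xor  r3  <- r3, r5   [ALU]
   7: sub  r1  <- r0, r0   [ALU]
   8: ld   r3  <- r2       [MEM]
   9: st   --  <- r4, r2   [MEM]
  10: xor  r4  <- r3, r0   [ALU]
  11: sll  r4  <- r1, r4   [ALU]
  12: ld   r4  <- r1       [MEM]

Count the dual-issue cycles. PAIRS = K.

PAIRS = 5

  cy0 -> i0/i1 (blt/sll) dual
  cy1 -> i2/i3 (and/blt) dual
  cy2 -> i4/i5 (xor/ld) dual
  cy3 -> i6/i7 (xor/sub) dual
  cy4 -> i8 (ld) no-port MEM/MEM
  cy5 -> i9/i10 (st/xor) dual
  cy6 -> i11 (sll) WAW r4
  cy7 -> i12 (ld) tail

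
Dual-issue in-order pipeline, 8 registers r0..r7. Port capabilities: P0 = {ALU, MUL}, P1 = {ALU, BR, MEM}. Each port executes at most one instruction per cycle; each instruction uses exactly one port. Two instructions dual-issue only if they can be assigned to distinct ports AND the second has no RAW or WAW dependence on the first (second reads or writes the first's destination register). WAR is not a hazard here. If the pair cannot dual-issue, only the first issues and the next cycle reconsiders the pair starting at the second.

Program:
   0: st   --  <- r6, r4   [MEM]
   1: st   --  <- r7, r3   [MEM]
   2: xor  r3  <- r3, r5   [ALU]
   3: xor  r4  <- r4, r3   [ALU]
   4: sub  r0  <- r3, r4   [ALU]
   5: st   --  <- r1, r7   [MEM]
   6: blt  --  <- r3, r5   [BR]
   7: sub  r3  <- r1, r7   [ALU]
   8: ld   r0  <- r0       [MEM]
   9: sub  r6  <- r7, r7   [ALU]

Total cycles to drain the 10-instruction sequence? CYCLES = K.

0. st.MEM @i0  | no-port MEM/MEM
1. st.MEM/xor.ALU @i1,i2  | dual
2. xor.ALU @i3  | RAW r4
3. sub.ALU/st.MEM @i4,i5  | dual
4. blt.BR/sub.ALU @i6,i7  | dual
5. ld.MEM/sub.ALU @i8,i9  | dual

CYCLES = 6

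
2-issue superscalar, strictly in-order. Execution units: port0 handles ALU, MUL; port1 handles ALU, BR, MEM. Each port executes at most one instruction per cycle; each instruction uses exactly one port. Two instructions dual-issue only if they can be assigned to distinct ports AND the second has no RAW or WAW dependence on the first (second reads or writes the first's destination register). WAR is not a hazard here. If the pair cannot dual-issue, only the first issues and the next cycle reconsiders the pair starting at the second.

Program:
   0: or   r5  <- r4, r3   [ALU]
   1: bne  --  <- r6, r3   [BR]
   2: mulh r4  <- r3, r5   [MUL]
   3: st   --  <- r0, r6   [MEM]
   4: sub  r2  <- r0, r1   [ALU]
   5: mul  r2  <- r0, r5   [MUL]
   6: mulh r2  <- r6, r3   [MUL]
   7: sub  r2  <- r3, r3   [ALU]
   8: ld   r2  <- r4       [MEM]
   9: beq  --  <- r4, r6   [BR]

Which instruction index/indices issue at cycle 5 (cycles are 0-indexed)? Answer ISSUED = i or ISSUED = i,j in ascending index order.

[0] i0&i1  or.ALU bne.BR  -- dual
[1] i2&i3  mulh.MUL st.MEM  -- dual
[2] i4  sub.ALU  -- WAW r2
[3] i5  mul.MUL  -- no-port MUL/MUL
[4] i6  mulh.MUL  -- WAW r2
[5] i7  sub.ALU  -- WAW r2
[6] i8  ld.MEM  -- no-port MEM/BR
[7] i9  beq.BR  -- tail

ISSUED = 7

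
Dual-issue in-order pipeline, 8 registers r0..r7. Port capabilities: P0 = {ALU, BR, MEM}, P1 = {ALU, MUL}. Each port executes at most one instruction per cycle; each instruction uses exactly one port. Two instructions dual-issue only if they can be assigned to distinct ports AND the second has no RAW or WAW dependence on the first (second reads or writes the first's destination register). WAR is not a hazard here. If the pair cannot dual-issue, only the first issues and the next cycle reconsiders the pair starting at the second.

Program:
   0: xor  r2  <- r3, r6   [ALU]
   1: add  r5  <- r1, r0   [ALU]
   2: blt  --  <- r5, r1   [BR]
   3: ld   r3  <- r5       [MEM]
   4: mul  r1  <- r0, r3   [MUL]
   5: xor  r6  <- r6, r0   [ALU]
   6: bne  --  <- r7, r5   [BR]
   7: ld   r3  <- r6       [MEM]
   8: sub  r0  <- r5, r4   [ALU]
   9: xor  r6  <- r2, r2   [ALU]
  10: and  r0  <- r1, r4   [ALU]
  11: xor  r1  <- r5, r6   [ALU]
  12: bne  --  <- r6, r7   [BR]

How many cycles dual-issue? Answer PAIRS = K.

[0] i0&i1  xor;add  -- 2-wide
[1] i2  blt  -- no-port BR/MEM
[2] i3  ld  -- RAW r3
[3] i4&i5  mul;xor  -- 2-wide
[4] i6  bne  -- no-port BR/MEM
[5] i7&i8  ld;sub  -- 2-wide
[6] i9&i10  xor;and  -- 2-wide
[7] i11&i12  xor;bne  -- 2-wide

PAIRS = 5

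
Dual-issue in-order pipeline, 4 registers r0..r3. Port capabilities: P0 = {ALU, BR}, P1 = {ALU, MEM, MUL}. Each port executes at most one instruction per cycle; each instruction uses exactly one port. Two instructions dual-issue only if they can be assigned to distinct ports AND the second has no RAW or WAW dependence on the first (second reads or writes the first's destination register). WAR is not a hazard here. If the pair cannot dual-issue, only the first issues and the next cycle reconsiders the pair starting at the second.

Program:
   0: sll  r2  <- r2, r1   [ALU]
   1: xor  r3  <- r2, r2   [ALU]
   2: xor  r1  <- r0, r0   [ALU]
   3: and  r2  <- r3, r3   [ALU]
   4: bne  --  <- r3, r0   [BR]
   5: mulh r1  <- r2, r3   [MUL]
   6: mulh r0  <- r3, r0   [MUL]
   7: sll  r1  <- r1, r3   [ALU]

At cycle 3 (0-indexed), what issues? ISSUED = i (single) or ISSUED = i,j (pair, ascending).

ISSUED = 5

c0: i0 sll.ALU  RAW r2
c1: i1&i2 xor.ALU;xor.ALU  dual
c2: i3&i4 and.ALU;bne.BR  dual
c3: i5 mulh.MUL  no-port MUL/MUL
c4: i6&i7 mulh.MUL;sll.ALU  dual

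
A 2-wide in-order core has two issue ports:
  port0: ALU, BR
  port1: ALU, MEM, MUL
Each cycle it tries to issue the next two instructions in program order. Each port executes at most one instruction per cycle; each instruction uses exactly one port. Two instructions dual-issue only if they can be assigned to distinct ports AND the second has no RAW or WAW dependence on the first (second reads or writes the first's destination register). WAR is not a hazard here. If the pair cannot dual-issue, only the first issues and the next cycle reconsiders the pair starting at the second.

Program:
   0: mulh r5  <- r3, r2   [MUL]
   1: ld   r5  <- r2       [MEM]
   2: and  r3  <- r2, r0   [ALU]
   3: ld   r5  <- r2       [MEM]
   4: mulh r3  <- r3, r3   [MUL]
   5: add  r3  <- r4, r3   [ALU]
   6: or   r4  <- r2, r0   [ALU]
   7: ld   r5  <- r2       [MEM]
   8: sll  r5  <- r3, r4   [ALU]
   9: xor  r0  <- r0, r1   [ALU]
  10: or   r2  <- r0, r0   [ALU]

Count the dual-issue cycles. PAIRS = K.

t=0 i0:mulh ; no-port MUL/MEM
t=1 i1+i2:ld/and ; pair
t=2 i3:ld ; no-port MEM/MUL
t=3 i4:mulh ; RAW+WAW r3
t=4 i5+i6:add/or ; pair
t=5 i7:ld ; WAW r5
t=6 i8+i9:sll/xor ; pair
t=7 i10:or ; tail

PAIRS = 3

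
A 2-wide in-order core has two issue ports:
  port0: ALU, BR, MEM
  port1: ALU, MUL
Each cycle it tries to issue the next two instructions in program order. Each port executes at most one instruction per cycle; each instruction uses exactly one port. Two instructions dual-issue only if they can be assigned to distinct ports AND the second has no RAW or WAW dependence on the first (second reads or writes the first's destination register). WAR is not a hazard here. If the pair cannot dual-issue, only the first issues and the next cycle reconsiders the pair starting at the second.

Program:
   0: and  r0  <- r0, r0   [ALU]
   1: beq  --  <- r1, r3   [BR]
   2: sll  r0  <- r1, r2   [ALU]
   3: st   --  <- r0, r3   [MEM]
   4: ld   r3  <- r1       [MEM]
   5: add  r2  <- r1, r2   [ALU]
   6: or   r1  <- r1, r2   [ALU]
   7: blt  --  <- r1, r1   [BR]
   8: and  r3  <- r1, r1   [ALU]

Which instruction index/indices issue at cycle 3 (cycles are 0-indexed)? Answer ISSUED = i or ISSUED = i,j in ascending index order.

[0] i0&i1  and.ALU;beq.BR  -- pair
[1] i2  sll.ALU  -- RAW r0
[2] i3  st.MEM  -- no-port MEM/MEM
[3] i4&i5  ld.MEM;add.ALU  -- pair
[4] i6  or.ALU  -- RAW r1
[5] i7&i8  blt.BR;and.ALU  -- pair

ISSUED = 4,5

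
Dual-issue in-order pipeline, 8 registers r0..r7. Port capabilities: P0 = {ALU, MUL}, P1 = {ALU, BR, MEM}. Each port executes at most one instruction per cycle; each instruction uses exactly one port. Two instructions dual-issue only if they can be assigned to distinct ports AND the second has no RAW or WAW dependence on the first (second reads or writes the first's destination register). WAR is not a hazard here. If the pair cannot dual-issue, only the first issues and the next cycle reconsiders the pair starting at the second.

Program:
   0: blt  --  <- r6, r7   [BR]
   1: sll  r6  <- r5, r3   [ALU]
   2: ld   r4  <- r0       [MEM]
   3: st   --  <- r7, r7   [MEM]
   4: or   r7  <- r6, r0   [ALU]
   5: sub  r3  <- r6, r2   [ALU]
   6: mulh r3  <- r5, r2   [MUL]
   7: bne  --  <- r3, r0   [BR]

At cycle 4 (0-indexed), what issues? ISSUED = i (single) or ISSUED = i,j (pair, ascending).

ISSUED = 6

t=0 i0/i1:blt+sll ; dual
t=1 i2:ld ; no-port MEM/MEM
t=2 i3/i4:st+or ; dual
t=3 i5:sub ; WAW r3
t=4 i6:mulh ; RAW r3
t=5 i7:bne ; tail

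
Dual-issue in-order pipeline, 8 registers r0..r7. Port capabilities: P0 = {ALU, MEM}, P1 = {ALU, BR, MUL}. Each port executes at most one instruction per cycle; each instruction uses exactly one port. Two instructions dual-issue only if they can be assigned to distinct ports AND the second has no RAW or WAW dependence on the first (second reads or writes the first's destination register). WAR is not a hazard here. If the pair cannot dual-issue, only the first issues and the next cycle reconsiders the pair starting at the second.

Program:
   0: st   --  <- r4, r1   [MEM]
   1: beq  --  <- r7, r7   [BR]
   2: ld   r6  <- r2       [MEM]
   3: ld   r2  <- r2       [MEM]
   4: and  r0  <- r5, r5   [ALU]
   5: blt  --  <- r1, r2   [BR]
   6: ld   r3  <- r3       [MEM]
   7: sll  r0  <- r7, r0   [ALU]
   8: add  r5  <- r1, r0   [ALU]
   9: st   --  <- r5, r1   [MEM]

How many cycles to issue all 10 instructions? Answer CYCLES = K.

CYCLES = 7

[0] i0/i1  st beq  -- dual
[1] i2  ld  -- no-port MEM/MEM
[2] i3/i4  ld and  -- dual
[3] i5/i6  blt ld  -- dual
[4] i7  sll  -- RAW r0
[5] i8  add  -- RAW r5
[6] i9  st  -- tail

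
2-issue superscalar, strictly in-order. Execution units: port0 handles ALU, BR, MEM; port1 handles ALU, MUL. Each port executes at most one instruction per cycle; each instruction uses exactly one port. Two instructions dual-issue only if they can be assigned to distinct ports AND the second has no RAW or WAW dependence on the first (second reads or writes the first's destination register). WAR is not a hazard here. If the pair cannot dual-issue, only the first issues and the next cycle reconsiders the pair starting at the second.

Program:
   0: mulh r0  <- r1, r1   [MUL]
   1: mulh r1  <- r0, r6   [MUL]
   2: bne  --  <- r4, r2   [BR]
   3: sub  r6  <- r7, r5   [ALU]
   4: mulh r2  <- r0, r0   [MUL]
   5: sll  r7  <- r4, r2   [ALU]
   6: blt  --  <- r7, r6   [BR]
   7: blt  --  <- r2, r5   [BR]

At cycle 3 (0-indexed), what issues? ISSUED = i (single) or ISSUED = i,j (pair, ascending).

0. mulh @i0  | no-port MUL/MUL
1. mulh/bne @i1&i2  | 2-wide
2. sub/mulh @i3&i4  | 2-wide
3. sll @i5  | RAW r7
4. blt @i6  | no-port BR/BR
5. blt @i7  | tail

ISSUED = 5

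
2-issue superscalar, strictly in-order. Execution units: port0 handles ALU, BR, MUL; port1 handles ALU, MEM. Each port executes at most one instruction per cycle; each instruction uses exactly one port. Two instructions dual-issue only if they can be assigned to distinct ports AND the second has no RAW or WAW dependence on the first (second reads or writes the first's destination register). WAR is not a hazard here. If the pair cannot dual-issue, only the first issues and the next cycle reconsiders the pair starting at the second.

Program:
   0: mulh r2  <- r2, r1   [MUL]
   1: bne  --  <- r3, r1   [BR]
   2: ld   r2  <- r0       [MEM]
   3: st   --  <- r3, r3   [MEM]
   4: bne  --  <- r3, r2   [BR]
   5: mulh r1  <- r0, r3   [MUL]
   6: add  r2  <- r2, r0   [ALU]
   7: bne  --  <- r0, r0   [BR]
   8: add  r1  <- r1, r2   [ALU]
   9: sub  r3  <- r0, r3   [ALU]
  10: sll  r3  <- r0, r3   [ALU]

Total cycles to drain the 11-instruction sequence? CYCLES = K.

CYCLES = 7

t=0 i0:mulh ; no-port MUL/BR
t=1 i1+i2:bne+ld ; dual
t=2 i3+i4:st+bne ; dual
t=3 i5+i6:mulh+add ; dual
t=4 i7+i8:bne+add ; dual
t=5 i9:sub ; RAW+WAW r3
t=6 i10:sll ; tail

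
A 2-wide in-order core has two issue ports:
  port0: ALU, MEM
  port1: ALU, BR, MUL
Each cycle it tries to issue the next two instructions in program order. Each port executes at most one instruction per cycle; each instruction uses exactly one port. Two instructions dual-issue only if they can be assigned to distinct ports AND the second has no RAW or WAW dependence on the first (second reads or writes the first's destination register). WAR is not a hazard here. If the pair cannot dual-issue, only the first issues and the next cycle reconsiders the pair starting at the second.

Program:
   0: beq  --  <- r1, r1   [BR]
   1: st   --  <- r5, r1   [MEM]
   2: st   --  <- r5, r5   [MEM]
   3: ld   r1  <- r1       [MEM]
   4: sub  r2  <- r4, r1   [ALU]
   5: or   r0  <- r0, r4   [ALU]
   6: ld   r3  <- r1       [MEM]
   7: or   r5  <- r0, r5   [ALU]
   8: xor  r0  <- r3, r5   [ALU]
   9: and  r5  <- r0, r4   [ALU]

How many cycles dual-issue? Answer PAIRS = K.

PAIRS = 3

#0 head=0: beq.BR;st.MEM i0/i1 2-wide
#1 head=2: st.MEM i2 no-port MEM/MEM
#2 head=3: ld.MEM i3 RAW r1
#3 head=4: sub.ALU;or.ALU i4/i5 2-wide
#4 head=6: ld.MEM;or.ALU i6/i7 2-wide
#5 head=8: xor.ALU i8 RAW r0
#6 head=9: and.ALU i9 tail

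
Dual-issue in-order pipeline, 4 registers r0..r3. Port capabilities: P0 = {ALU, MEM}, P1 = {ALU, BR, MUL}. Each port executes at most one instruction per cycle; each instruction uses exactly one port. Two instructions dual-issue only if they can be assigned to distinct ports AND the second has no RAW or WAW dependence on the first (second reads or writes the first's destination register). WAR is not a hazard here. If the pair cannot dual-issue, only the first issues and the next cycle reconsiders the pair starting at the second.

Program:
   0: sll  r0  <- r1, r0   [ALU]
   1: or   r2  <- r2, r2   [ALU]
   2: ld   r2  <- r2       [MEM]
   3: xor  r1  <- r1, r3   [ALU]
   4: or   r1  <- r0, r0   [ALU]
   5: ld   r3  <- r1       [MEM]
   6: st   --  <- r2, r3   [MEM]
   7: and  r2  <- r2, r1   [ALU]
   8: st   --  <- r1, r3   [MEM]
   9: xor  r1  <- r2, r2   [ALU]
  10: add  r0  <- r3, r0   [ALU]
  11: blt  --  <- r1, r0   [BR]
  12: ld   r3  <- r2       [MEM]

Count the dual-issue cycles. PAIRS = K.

PAIRS = 5

[0] i0&i1  sll or  -- pair
[1] i2&i3  ld xor  -- pair
[2] i4  or  -- RAW r1
[3] i5  ld  -- no-port MEM/MEM
[4] i6&i7  st and  -- pair
[5] i8&i9  st xor  -- pair
[6] i10  add  -- RAW r0
[7] i11&i12  blt ld  -- pair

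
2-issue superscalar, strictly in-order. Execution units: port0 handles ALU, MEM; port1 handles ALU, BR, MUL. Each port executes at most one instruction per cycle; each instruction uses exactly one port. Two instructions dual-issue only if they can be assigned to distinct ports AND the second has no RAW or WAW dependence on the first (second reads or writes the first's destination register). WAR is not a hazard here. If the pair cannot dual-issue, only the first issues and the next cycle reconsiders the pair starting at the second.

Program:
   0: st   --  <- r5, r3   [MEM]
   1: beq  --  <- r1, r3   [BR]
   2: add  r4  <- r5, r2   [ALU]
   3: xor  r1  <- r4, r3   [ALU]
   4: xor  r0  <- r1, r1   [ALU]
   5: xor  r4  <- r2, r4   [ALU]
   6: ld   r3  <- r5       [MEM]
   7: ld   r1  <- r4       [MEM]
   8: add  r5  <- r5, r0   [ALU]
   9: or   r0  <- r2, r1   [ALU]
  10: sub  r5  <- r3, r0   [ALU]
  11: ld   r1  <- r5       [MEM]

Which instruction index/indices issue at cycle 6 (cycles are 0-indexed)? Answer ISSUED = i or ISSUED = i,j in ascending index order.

[0] i0+i1  st;beq  -- pair
[1] i2  add  -- RAW r4
[2] i3  xor  -- RAW r1
[3] i4+i5  xor;xor  -- pair
[4] i6  ld  -- no-port MEM/MEM
[5] i7+i8  ld;add  -- pair
[6] i9  or  -- RAW r0
[7] i10  sub  -- RAW r5
[8] i11  ld  -- tail

ISSUED = 9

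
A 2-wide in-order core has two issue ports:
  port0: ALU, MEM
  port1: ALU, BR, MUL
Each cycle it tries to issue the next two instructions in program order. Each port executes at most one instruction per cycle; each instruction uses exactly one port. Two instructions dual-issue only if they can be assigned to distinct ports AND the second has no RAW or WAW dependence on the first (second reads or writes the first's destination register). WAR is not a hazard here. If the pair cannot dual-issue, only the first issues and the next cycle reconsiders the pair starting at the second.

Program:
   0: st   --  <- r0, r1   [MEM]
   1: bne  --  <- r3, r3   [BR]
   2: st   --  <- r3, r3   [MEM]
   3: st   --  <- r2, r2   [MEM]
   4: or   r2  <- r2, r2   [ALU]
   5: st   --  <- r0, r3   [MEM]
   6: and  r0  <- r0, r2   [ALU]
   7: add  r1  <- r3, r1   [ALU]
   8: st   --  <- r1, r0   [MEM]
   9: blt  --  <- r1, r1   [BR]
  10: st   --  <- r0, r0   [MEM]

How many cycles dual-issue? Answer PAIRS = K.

  cy0 -> i0,i1 (st+bne) dual
  cy1 -> i2 (st) no-port MEM/MEM
  cy2 -> i3,i4 (st+or) dual
  cy3 -> i5,i6 (st+and) dual
  cy4 -> i7 (add) RAW r1
  cy5 -> i8,i9 (st+blt) dual
  cy6 -> i10 (st) tail

PAIRS = 4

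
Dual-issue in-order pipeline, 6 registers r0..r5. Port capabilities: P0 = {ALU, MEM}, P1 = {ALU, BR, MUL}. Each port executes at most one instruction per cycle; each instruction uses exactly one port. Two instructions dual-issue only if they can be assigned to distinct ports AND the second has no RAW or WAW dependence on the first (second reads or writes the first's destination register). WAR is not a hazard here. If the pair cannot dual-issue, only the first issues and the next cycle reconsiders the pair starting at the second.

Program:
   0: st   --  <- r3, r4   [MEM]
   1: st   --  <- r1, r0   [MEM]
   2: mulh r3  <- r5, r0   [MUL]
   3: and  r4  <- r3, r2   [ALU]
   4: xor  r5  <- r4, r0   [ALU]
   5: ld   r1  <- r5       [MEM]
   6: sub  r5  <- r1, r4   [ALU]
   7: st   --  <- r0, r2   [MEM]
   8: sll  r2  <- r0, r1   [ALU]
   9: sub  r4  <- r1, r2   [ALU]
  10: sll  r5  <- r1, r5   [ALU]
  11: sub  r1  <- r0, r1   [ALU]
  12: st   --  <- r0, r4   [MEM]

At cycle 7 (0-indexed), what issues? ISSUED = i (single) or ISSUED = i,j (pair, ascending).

ISSUED = 9,10

0. st.MEM @i0  | no-port MEM/MEM
1. st.MEM mulh.MUL @i1&i2  | 2-wide
2. and.ALU @i3  | RAW r4
3. xor.ALU @i4  | RAW r5
4. ld.MEM @i5  | RAW r1
5. sub.ALU st.MEM @i6&i7  | 2-wide
6. sll.ALU @i8  | RAW r2
7. sub.ALU sll.ALU @i9&i10  | 2-wide
8. sub.ALU st.MEM @i11&i12  | 2-wide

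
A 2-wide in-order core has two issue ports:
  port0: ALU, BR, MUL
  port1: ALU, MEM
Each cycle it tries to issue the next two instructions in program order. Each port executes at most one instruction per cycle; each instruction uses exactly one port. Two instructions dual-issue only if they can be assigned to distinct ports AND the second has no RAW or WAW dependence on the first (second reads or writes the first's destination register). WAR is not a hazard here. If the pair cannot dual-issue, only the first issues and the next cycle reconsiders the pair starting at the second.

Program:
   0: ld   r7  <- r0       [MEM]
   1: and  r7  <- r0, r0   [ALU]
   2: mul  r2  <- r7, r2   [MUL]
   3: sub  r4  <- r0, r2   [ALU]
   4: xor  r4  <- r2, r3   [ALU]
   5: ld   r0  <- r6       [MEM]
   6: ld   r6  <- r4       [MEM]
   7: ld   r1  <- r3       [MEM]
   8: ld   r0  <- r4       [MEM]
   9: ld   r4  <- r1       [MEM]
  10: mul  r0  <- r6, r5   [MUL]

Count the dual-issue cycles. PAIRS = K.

0. ld.MEM @i0  | WAW r7
1. and.ALU @i1  | RAW r7
2. mul.MUL @i2  | RAW r2
3. sub.ALU @i3  | WAW r4
4. xor.ALU;ld.MEM @i4,i5  | 2-wide
5. ld.MEM @i6  | no-port MEM/MEM
6. ld.MEM @i7  | no-port MEM/MEM
7. ld.MEM @i8  | no-port MEM/MEM
8. ld.MEM;mul.MUL @i9,i10  | 2-wide

PAIRS = 2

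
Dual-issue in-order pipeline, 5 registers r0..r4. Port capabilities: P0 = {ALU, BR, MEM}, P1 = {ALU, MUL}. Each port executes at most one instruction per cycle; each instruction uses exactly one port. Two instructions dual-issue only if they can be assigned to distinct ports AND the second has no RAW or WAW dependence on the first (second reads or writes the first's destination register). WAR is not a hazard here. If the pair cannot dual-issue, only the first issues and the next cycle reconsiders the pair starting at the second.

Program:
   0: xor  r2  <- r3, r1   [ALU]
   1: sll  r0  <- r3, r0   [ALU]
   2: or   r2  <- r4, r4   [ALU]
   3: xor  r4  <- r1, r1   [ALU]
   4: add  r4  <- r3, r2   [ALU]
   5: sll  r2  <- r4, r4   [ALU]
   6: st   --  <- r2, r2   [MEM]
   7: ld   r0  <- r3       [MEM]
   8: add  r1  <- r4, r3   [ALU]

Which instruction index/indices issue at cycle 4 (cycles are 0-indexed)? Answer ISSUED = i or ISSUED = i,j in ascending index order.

c0: i0&i1 xor.ALU;sll.ALU  2-wide
c1: i2&i3 or.ALU;xor.ALU  2-wide
c2: i4 add.ALU  RAW r4
c3: i5 sll.ALU  RAW r2
c4: i6 st.MEM  no-port MEM/MEM
c5: i7&i8 ld.MEM;add.ALU  2-wide

ISSUED = 6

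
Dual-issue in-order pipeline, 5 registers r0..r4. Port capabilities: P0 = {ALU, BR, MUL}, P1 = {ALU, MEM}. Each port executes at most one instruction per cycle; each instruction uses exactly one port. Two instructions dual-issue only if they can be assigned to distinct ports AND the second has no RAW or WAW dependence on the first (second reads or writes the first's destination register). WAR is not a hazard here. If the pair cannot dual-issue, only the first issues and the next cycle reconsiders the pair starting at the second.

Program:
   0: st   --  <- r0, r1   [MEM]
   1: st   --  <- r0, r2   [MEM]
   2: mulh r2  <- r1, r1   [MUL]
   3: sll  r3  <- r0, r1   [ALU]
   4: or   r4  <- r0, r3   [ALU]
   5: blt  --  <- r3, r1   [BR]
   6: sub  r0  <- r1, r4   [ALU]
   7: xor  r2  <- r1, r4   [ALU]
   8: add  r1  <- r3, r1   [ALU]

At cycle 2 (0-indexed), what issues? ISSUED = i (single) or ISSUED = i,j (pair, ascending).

ISSUED = 3

[0] i0  st.MEM  -- no-port MEM/MEM
[1] i1/i2  st.MEM mulh.MUL  -- dual
[2] i3  sll.ALU  -- RAW r3
[3] i4/i5  or.ALU blt.BR  -- dual
[4] i6/i7  sub.ALU xor.ALU  -- dual
[5] i8  add.ALU  -- tail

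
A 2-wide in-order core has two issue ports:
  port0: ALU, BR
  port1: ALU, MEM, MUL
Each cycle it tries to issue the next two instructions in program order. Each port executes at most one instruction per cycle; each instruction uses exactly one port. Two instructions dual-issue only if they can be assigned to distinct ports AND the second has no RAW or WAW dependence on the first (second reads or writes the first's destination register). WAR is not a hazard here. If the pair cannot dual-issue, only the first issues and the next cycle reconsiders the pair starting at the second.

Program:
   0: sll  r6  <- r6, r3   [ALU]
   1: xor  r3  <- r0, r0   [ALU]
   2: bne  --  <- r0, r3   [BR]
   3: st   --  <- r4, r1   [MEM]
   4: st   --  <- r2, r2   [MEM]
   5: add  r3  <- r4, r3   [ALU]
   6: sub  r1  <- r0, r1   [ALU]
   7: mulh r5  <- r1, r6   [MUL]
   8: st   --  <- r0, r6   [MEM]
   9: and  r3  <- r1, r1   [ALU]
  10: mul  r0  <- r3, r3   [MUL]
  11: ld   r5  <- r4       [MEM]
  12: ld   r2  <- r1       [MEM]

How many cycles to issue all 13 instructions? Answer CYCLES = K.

[0] i0+i1  sll.ALU xor.ALU  -- 2-wide
[1] i2+i3  bne.BR st.MEM  -- 2-wide
[2] i4+i5  st.MEM add.ALU  -- 2-wide
[3] i6  sub.ALU  -- RAW r1
[4] i7  mulh.MUL  -- no-port MUL/MEM
[5] i8+i9  st.MEM and.ALU  -- 2-wide
[6] i10  mul.MUL  -- no-port MUL/MEM
[7] i11  ld.MEM  -- no-port MEM/MEM
[8] i12  ld.MEM  -- tail

CYCLES = 9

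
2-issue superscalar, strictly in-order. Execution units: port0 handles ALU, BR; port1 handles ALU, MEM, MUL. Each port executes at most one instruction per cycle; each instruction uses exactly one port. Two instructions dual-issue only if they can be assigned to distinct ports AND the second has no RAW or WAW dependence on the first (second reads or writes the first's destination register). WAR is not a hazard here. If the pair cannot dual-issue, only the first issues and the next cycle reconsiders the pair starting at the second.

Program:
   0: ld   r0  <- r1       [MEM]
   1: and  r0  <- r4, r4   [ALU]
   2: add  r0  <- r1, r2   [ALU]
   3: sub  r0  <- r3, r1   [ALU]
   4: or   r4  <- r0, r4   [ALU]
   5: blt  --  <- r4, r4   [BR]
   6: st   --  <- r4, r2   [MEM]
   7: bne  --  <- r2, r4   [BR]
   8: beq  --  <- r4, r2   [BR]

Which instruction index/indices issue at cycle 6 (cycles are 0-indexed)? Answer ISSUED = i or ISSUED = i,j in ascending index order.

ISSUED = 7

  cy0 -> i0 (ld) WAW r0
  cy1 -> i1 (and) WAW r0
  cy2 -> i2 (add) WAW r0
  cy3 -> i3 (sub) RAW r0
  cy4 -> i4 (or) RAW r4
  cy5 -> i5/i6 (blt;st) dual
  cy6 -> i7 (bne) no-port BR/BR
  cy7 -> i8 (beq) tail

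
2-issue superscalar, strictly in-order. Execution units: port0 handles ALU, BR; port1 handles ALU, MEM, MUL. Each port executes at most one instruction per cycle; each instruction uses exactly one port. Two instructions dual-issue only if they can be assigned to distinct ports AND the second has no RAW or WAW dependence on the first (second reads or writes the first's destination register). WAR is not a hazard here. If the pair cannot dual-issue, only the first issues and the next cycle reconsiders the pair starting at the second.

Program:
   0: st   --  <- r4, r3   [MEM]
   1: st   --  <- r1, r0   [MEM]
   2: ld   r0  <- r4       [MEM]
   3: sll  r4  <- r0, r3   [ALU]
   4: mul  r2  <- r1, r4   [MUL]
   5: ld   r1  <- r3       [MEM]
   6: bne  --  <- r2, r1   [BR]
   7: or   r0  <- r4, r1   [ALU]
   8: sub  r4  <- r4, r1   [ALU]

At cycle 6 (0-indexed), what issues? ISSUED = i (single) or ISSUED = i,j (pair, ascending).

ISSUED = 6,7

c0: i0 st.MEM  no-port MEM/MEM
c1: i1 st.MEM  no-port MEM/MEM
c2: i2 ld.MEM  RAW r0
c3: i3 sll.ALU  RAW r4
c4: i4 mul.MUL  no-port MUL/MEM
c5: i5 ld.MEM  RAW r1
c6: i6/i7 bne.BR or.ALU  2-wide
c7: i8 sub.ALU  tail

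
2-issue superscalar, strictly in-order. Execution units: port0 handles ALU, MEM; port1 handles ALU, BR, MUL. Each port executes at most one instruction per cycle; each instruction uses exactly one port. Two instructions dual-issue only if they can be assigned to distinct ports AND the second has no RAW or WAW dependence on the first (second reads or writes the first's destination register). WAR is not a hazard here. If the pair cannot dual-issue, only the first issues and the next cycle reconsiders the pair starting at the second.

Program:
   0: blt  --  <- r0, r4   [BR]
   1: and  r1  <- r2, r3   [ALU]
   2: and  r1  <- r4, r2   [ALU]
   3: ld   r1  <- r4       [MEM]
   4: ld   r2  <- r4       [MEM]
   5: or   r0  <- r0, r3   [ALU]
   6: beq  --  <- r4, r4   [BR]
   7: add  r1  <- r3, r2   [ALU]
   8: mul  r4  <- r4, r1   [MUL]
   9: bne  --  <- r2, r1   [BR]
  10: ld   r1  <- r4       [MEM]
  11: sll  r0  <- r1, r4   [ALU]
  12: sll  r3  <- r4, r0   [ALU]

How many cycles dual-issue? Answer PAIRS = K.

PAIRS = 4

[0] i0&i1  blt;and  -- dual
[1] i2  and  -- WAW r1
[2] i3  ld  -- no-port MEM/MEM
[3] i4&i5  ld;or  -- dual
[4] i6&i7  beq;add  -- dual
[5] i8  mul  -- no-port MUL/BR
[6] i9&i10  bne;ld  -- dual
[7] i11  sll  -- RAW r0
[8] i12  sll  -- tail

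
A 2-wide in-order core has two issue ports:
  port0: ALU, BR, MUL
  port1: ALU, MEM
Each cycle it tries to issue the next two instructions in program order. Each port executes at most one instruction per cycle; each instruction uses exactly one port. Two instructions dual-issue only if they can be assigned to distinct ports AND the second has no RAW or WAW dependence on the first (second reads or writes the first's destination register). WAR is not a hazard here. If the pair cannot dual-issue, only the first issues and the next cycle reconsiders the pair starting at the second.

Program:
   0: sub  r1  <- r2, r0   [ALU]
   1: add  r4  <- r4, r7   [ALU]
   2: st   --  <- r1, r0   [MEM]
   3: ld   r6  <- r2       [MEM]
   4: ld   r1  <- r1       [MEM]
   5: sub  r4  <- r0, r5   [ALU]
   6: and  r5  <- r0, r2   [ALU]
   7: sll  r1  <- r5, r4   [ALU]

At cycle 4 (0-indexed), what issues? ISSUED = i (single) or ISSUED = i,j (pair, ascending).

#0 head=0: sub add i0/i1 2-wide
#1 head=2: st i2 no-port MEM/MEM
#2 head=3: ld i3 no-port MEM/MEM
#3 head=4: ld sub i4/i5 2-wide
#4 head=6: and i6 RAW r5
#5 head=7: sll i7 tail

ISSUED = 6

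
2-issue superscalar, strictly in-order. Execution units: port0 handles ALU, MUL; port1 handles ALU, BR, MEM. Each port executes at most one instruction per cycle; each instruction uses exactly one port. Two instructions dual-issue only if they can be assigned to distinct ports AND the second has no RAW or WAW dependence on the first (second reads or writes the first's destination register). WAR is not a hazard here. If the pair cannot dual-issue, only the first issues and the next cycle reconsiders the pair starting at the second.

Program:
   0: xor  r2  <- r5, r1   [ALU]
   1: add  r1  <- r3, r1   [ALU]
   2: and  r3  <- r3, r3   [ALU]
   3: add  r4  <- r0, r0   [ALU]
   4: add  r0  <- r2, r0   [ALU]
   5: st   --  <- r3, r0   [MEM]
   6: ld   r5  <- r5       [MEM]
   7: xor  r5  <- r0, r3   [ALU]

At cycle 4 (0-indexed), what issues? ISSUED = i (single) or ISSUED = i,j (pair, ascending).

ISSUED = 6

c0: i0/i1 xor.ALU add.ALU  2-wide
c1: i2/i3 and.ALU add.ALU  2-wide
c2: i4 add.ALU  RAW r0
c3: i5 st.MEM  no-port MEM/MEM
c4: i6 ld.MEM  WAW r5
c5: i7 xor.ALU  tail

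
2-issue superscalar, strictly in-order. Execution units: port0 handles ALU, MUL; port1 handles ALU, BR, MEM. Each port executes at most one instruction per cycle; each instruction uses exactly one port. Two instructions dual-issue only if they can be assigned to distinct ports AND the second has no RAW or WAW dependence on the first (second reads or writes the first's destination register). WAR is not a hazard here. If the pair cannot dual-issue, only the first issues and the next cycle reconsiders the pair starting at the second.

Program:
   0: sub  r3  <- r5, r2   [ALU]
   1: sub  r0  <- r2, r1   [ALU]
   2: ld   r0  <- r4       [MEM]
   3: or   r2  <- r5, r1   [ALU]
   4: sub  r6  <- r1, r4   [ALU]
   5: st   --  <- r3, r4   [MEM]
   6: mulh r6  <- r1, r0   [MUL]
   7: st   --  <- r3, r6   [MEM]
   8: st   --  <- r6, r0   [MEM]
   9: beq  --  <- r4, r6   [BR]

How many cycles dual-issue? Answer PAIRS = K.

PAIRS = 3

#0 head=0: sub.ALU/sub.ALU i0/i1 pair
#1 head=2: ld.MEM/or.ALU i2/i3 pair
#2 head=4: sub.ALU/st.MEM i4/i5 pair
#3 head=6: mulh.MUL i6 RAW r6
#4 head=7: st.MEM i7 no-port MEM/MEM
#5 head=8: st.MEM i8 no-port MEM/BR
#6 head=9: beq.BR i9 tail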